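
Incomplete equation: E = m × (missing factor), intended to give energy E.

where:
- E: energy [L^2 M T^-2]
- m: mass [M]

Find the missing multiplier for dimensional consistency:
v² (velocity squared), dimensions [L^2 T^-2]

E has dimensions [L^2 M T^-2] and m has dimensions [M].
The missing factor must have dimensions [L^2 M T^-2] / [M] = [L^2 T^-2], i.e. velocity squared (v²).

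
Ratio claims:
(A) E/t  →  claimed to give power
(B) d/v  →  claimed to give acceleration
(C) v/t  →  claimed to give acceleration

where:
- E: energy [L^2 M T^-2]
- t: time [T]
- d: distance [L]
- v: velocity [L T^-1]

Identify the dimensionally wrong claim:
(B) d/v does not give acceleration

(A) E/t: [L^2 M T^-3] = power [L^2 M T^-3] ✓
(B) d/v: [T] ≠ acceleration [L T^-2] ✗
(C) v/t: [L T^-2] = acceleration [L T^-2] ✓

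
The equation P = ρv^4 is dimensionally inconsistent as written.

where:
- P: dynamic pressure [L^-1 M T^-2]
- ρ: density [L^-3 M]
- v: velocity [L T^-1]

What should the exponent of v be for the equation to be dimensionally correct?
The exponent of v should be 2: P = ρv^2

The LHS P has dimensions [L^-1 M T^-2]; v has dimensions [L T^-1].
As written, the RHS ρv^4 (exponent 4 on v) has dimensions [L M T^-4], which does not match.
With exponent 2, the RHS ρv^2 has dimensions [L^-1 M T^-2], matching the LHS.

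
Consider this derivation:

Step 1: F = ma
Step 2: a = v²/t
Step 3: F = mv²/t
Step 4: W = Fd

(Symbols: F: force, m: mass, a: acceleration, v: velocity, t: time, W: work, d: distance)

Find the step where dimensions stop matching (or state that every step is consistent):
Step 2

Step 1: F = ma → LHS [L M T^-2], RHS [L M T^-2] ✓
Step 2: a = v²/t → LHS [L T^-2], RHS [L^2 T^-3] ✗

The first dimensional inconsistency appears in step 2: a = v²/t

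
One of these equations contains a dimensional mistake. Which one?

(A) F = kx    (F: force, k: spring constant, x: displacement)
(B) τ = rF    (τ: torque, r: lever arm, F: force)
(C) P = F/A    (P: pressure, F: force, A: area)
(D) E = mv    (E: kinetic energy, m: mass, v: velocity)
(D) E = mv

The equation (D) E = mv is dimensionally incorrect.

LHS (E): [L^2 M T^-2]
RHS (mv): [L M T^-1] ✗

The dimensions do not match. The other three equations balance.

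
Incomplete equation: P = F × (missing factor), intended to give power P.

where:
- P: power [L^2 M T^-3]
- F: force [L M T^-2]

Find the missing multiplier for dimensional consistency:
v (velocity), dimensions [L T^-1]

P has dimensions [L^2 M T^-3] and F has dimensions [L M T^-2].
The missing factor must have dimensions [L^2 M T^-3] / [L M T^-2] = [L T^-1], i.e. velocity (v).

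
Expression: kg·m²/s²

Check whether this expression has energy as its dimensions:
Yes

The expression kg·m²/s² has dimensions [L^2 M T^-2], which is exactly energy [L^2 M T^-2].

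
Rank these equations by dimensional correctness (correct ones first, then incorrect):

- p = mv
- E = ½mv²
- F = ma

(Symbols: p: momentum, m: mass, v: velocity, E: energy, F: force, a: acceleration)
Dimensionally correct: p = mv, E = ½mv², F = ma
Dimensionally incorrect: none
Ordered (correct first, then incorrect): p = mv, E = ½mv², F = ma

- p = mv: LHS [L M T^-1], RHS [L M T^-1] → correct ✓
- E = ½mv²: LHS [L^2 M T^-2], RHS [L^2 M T^-2] → correct ✓
- F = ma: LHS [L M T^-2], RHS [L M T^-2] → correct ✓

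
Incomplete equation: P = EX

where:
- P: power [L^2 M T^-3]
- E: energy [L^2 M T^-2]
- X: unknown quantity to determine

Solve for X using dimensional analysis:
X = f (inverse time / frequency (1/t)), dimensions [T^-1]

P has dimensions [L^2 M T^-3]; the rest of the RHS (E) has dimensions [L^2 M T^-2].
So X must have dimensions [T^-1] — X = f (inverse time / frequency (1/t)).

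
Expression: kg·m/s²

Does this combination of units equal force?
Yes

The expression kg·m/s² has dimensions [L M T^-2], which is exactly force [L M T^-2].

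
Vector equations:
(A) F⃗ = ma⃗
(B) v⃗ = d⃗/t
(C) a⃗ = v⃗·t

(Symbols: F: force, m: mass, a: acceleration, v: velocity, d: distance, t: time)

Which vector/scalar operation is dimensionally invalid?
(C) a⃗ = v⃗·t

(A) F⃗ = ma⃗: LHS [L M T^-2], RHS [L M T^-2] ✓ — Force and acceleration are vectors, mass is a scalar
(B) v⃗ = d⃗/t: LHS [L T^-1], RHS [L T^-1] ✓ — displacement (vector) divided by time (scalar)
(C) a⃗ = v⃗·t: LHS [L T^-2], RHS [L] ✗ — acceleration is velocity per time; should be v⃗/t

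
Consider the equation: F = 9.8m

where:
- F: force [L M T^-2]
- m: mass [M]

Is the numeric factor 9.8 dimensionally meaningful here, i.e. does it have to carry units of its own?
Yes

F has dimensions [L M T^-2], while m alone has dimensions [M]. For the equation to balance, the factor 9.8 must carry dimensions [L T^-2] — it is a dimensional constant (a numerical value of a physical quantity with its units suppressed), not a pure number.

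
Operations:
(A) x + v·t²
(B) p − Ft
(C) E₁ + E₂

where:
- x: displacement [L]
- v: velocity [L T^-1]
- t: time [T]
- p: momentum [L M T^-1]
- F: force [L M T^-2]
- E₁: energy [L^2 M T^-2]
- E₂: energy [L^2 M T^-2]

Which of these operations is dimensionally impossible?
(A) x + v·t²

(A) x + v·t²: x [L] and v·t² [L T] — different dimensions cannot be added/subtracted ✗
(B) p − Ft: p [L M T^-1] and Ft [L M T^-1] — same dimensions ✓
(C) E₁ + E₂: E₁ [L^2 M T^-2] and E₂ [L^2 M T^-2] — same dimensions ✓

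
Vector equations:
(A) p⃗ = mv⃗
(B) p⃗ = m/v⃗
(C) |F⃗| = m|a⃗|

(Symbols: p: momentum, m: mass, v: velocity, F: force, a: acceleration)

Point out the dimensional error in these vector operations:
(B) p⃗ = m/v⃗

(A) p⃗ = mv⃗: LHS [L M T^-1], RHS [L M T^-1] ✓ — mass (scalar) times velocity (vector)
(B) p⃗ = m/v⃗: LHS [L M T^-1], RHS [L^-1 M T] ✗ — momentum is mass times velocity; should be mv⃗ (and division by a vector is undefined)
(C) |F⃗| = m|a⃗|: LHS [L M T^-2], RHS [L M T^-2] ✓ — magnitudes of vectors are scalars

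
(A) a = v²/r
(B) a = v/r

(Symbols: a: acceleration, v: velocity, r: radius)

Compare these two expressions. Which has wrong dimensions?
(B)

(A) a = v²/r: LHS [L T^-2], RHS [L T^-2] ✓
(B) a = v/r: LHS [L T^-2], RHS [T^-1] ✗

Expression (B) a = v/r is dimensionally incorrect.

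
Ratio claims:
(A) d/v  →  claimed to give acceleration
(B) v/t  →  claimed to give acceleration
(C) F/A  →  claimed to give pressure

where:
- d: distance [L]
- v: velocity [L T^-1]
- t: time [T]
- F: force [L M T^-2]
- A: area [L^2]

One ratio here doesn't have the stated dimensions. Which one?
(A) d/v does not give acceleration

(A) d/v: [T] ≠ acceleration [L T^-2] ✗
(B) v/t: [L T^-2] = acceleration [L T^-2] ✓
(C) F/A: [L^-1 M T^-2] = pressure [L^-1 M T^-2] ✓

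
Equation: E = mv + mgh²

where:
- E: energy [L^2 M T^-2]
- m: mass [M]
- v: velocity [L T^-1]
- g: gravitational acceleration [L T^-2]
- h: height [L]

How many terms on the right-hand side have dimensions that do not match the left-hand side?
2

LHS E: [L^2 M T^-2]
- mv: [L M T^-1] ✗
- mgh²: [L^3 M T^-2] ✗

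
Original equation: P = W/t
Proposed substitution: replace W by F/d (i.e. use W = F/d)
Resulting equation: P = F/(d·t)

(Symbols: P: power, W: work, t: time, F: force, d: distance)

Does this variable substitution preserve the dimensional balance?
No

[W] = [L^2 M T^-2] and [F/d] = [M T^-2]. These differ, so the substitution replaces a quantity by one of different dimensions and the result P = F/(d·t) has LHS [L^2 M T^-3] vs RHS [M T^-3] — inconsistent.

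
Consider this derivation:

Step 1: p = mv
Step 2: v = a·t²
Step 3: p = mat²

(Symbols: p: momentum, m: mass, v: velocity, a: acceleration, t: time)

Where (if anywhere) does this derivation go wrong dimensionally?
Step 2

Step 1: p = mv → LHS [L M T^-1], RHS [L M T^-1] ✓
Step 2: v = a·t² → LHS [L T^-1], RHS [L] ✗

The first dimensional inconsistency appears in step 2: v = a·t²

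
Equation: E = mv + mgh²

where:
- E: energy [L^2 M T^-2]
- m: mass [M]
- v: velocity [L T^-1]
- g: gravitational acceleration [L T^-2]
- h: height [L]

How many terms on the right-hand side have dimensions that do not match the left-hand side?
2

LHS E: [L^2 M T^-2]
- mv: [L M T^-1] ✗
- mgh²: [L^3 M T^-2] ✗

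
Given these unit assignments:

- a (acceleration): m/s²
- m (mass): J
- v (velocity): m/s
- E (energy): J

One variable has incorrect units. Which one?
m

The variable m (mass) should have units kg, not J.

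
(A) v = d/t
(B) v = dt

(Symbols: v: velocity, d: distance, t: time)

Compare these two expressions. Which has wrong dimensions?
(B)

(A) v = d/t: LHS [L T^-1], RHS [L T^-1] ✓
(B) v = dt: LHS [L T^-1], RHS [L T] ✗

Expression (B) v = dt is dimensionally incorrect.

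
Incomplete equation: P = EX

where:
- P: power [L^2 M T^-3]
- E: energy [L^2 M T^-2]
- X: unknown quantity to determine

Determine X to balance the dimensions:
X = f (inverse time / frequency (1/t)), dimensions [T^-1]

P has dimensions [L^2 M T^-3]; the rest of the RHS (E) has dimensions [L^2 M T^-2].
So X must have dimensions [T^-1] — X = f (inverse time / frequency (1/t)).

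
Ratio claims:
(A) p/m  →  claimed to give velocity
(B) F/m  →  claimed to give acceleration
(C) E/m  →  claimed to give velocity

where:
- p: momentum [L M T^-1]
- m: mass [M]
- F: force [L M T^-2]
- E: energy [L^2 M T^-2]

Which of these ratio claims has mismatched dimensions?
(C) E/m does not give velocity

(A) p/m: [L T^-1] = velocity [L T^-1] ✓
(B) F/m: [L T^-2] = acceleration [L T^-2] ✓
(C) E/m: [L^2 T^-2] ≠ velocity [L T^-1] ✗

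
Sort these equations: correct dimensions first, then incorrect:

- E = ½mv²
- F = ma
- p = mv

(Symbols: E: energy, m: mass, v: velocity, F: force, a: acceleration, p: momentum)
Dimensionally correct: E = ½mv², F = ma, p = mv
Dimensionally incorrect: none
Ordered (correct first, then incorrect): E = ½mv², F = ma, p = mv

- E = ½mv²: LHS [L^2 M T^-2], RHS [L^2 M T^-2] → correct ✓
- F = ma: LHS [L M T^-2], RHS [L M T^-2] → correct ✓
- p = mv: LHS [L M T^-1], RHS [L M T^-1] → correct ✓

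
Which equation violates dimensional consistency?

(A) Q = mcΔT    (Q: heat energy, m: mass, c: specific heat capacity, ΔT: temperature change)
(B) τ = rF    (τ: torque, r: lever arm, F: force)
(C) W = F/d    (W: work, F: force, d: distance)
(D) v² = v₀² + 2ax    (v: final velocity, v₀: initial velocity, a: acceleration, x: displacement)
(C) W = F/d

The equation (C) W = F/d is dimensionally incorrect.

LHS (W): [L^2 M T^-2]
RHS (F/d): [M T^-2] ✗

The dimensions do not match. The other three equations balance.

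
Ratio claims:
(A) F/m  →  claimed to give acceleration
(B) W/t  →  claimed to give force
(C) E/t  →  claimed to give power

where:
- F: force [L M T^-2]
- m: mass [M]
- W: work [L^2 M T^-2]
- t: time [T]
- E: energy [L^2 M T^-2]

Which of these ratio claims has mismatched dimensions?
(B) W/t does not give force

(A) F/m: [L T^-2] = acceleration [L T^-2] ✓
(B) W/t: [L^2 M T^-3] ≠ force [L M T^-2] ✗
(C) E/t: [L^2 M T^-3] = power [L^2 M T^-3] ✓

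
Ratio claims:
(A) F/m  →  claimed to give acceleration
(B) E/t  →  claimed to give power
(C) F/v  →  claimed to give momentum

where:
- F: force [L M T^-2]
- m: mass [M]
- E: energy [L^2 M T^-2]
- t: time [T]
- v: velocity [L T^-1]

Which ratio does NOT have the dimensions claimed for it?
(C) F/v does not give momentum

(A) F/m: [L T^-2] = acceleration [L T^-2] ✓
(B) E/t: [L^2 M T^-3] = power [L^2 M T^-3] ✓
(C) F/v: [M T^-1] ≠ momentum [L M T^-1] ✗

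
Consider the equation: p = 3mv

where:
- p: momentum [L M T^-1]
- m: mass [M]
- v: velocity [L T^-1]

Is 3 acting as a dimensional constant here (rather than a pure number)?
No

p has dimensions [L M T^-1] and mv already has dimensions [L M T^-1], so the equation balances without 3 contributing any dimensions. 3 is a pure (dimensionless) number; changing or removing it would not affect dimensional consistency.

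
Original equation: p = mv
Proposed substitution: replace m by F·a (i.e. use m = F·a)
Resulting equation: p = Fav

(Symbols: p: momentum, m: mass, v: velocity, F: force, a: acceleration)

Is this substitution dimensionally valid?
No

[m] = [M] and [F·a] = [L^2 M T^-4]. These differ, so the substitution replaces a quantity by one of different dimensions and the result p = Fav has LHS [L M T^-1] vs RHS [L^3 M T^-5] — inconsistent.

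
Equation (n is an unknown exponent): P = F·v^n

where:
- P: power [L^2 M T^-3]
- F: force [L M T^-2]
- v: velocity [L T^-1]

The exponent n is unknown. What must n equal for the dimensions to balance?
n = 1

P has dimensions [L^2 M T^-3]; v has dimensions [L T^-1].
The rest of the RHS has dimensions [L M T^-2], so v^n must supply [L T^-1].
With n = 1: F·v^1 has dimensions [L^2 M T^-3], matching the LHS ✓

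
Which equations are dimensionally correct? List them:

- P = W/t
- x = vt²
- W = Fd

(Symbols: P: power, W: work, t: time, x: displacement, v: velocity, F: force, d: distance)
Dimensionally correct: P = W/t, W = Fd
Dimensionally incorrect: x = vt²
Ordered (correct first, then incorrect): P = W/t, W = Fd, x = vt²

- P = W/t: LHS [L^2 M T^-3], RHS [L^2 M T^-3] → correct ✓
- x = vt²: LHS [L], RHS [L T] → incorrect ✗
- W = Fd: LHS [L^2 M T^-2], RHS [L^2 M T^-2] → correct ✓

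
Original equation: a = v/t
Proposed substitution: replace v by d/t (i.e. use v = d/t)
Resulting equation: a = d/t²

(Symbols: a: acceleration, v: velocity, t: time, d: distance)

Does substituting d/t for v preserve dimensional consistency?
Yes

[v] = [L T^-1] and [d/t] = [L T^-1]. These match, so the substitution replaces a quantity by one of the same dimensions and the result a = d/t² has LHS [L T^-2] vs RHS [L T^-2] — still consistent.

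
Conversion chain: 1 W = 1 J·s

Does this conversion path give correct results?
The chain is incorrect (it contains an error).

Incorrect: Watt is J/s, not J·s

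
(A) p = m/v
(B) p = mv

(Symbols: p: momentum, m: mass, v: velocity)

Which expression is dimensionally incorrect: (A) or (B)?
(A)

(A) p = m/v: LHS [L M T^-1], RHS [L^-1 M T] ✗
(B) p = mv: LHS [L M T^-1], RHS [L M T^-1] ✓

Expression (A) p = m/v is dimensionally incorrect.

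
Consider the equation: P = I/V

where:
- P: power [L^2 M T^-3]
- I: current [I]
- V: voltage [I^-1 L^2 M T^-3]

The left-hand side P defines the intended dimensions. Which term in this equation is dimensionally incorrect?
The right-hand side term I/V

P has dimensions [L^2 M T^-3], but I/V has dimensions [I^2 L^-2 M^-1 T^3], so the term I/V is dimensionally wrong for P.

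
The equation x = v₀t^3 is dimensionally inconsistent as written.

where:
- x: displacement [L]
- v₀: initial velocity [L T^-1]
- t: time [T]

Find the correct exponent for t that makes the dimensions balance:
The exponent of t should be 1: x = v₀t

The LHS x has dimensions [L]; t has dimensions [T].
As written, the RHS v₀t^3 (exponent 3 on t) has dimensions [L T^2], which does not match.
With exponent 1, the RHS v₀t has dimensions [L], matching the LHS.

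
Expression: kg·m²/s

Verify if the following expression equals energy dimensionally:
No

The expression kg·m²/s has dimensions [L^2 M T^-1], but energy has dimensions [L^2 M T^-2].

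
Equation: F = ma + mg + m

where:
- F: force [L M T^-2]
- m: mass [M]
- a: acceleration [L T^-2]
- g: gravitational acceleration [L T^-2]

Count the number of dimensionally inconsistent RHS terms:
1

LHS F: [L M T^-2]
- ma: [L M T^-2] ✓
- mg: [L M T^-2] ✓
- m: [M] ✗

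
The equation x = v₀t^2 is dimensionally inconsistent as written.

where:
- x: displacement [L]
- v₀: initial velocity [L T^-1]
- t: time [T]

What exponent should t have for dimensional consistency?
The exponent of t should be 1: x = v₀t

The LHS x has dimensions [L]; t has dimensions [T].
As written, the RHS v₀t^2 (exponent 2 on t) has dimensions [L T], which does not match.
With exponent 1, the RHS v₀t has dimensions [L], matching the LHS.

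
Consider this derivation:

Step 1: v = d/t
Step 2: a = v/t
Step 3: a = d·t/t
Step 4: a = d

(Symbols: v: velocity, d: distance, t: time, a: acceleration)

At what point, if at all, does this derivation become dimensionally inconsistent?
Step 3

Step 1: v = d/t → LHS [L T^-1], RHS [L T^-1] ✓
Step 2: a = v/t → LHS [L T^-2], RHS [L T^-2] ✓
Step 3: a = d·t/t → LHS [L T^-2], RHS [L] ✗

The first dimensional inconsistency appears in step 3: a = d·t/t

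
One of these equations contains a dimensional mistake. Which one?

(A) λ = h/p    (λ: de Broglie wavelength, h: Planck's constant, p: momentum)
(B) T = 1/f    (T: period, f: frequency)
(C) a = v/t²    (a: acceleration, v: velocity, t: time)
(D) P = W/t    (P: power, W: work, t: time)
(C) a = v/t²

The equation (C) a = v/t² is dimensionally incorrect.

LHS (a): [L T^-2]
RHS (v/t²): [L T^-3] ✗

The dimensions do not match. The other three equations balance.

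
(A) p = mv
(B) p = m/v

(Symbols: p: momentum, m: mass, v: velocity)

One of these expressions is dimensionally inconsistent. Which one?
(B)

(A) p = mv: LHS [L M T^-1], RHS [L M T^-1] ✓
(B) p = m/v: LHS [L M T^-1], RHS [L^-1 M T] ✗

Expression (B) p = m/v is dimensionally incorrect.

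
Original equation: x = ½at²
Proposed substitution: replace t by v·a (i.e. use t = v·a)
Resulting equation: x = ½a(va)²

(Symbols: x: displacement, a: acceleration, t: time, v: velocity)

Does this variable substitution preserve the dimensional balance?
No

[t] = [T] and [v·a] = [L^2 T^-3]. These differ, so the substitution replaces a quantity by one of different dimensions and the result x = ½a(va)² has LHS [L] vs RHS [L^5 T^-8] — inconsistent.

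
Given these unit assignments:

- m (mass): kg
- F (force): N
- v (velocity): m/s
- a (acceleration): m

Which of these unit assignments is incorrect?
a

The variable a (acceleration) should have units m/s², not m.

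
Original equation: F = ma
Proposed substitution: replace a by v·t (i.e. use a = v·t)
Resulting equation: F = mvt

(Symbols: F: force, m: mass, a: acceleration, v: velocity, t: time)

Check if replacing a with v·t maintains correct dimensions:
No

[a] = [L T^-2] and [v·t] = [L]. These differ, so the substitution replaces a quantity by one of different dimensions and the result F = mvt has LHS [L M T^-2] vs RHS [L M] — inconsistent.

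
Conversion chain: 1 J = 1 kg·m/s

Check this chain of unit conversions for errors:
The chain is incorrect (it contains an error).

Incorrect: Joule is kg·m²/s², not kg·m/s (that is momentum)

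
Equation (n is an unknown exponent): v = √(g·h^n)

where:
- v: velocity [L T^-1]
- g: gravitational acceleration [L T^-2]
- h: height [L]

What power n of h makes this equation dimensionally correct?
n = 1

v has dimensions [L T^-1]; h has dimensions [L].
With n = 1: √(g·h^1) has dimensions [L T^-1], matching the LHS ✓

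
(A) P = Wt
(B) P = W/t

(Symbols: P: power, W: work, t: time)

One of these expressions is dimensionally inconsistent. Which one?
(A)

(A) P = Wt: LHS [L^2 M T^-3], RHS [L^2 M T^-1] ✗
(B) P = W/t: LHS [L^2 M T^-3], RHS [L^2 M T^-3] ✓

Expression (A) P = Wt is dimensionally incorrect.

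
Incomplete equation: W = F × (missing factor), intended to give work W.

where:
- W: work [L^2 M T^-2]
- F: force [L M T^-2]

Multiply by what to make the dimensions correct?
d (distance), dimensions [L]

W has dimensions [L^2 M T^-2] and F has dimensions [L M T^-2].
The missing factor must have dimensions [L^2 M T^-2] / [L M T^-2] = [L], i.e. distance (d).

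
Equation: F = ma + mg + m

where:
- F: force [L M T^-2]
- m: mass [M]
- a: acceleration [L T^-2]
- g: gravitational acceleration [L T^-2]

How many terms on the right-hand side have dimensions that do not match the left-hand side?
1

LHS F: [L M T^-2]
- ma: [L M T^-2] ✓
- mg: [L M T^-2] ✓
- m: [M] ✗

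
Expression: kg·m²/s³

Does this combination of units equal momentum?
No

The expression kg·m²/s³ has dimensions [L^2 M T^-3], but momentum has dimensions [L M T^-1].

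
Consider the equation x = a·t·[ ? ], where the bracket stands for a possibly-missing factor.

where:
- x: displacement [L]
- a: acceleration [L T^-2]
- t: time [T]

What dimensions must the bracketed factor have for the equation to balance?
[T] — time (e.g. t)

x has dimensions [L]; a·t has dimensions [L T^-1].
The bracketed factor must supply [L] / [L T^-1] = [T].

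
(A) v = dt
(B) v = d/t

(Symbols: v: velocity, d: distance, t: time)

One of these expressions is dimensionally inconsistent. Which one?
(A)

(A) v = dt: LHS [L T^-1], RHS [L T] ✗
(B) v = d/t: LHS [L T^-1], RHS [L T^-1] ✓

Expression (A) v = dt is dimensionally incorrect.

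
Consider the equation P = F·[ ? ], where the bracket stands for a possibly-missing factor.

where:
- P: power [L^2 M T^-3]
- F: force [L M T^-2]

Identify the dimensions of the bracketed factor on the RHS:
[L T^-1] — velocity (e.g. v)

P has dimensions [L^2 M T^-3]; F has dimensions [L M T^-2].
The bracketed factor must supply [L^2 M T^-3] / [L M T^-2] = [L T^-1].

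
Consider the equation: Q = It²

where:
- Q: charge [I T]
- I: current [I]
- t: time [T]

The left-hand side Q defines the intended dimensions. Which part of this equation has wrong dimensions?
The right-hand side term It²

Q has dimensions [I T], but It² has dimensions [I T^2], so the term It² is dimensionally wrong for Q.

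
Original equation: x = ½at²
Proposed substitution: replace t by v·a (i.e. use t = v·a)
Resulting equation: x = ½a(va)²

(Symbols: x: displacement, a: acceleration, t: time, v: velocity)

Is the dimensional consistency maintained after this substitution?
No

[t] = [T] and [v·a] = [L^2 T^-3]. These differ, so the substitution replaces a quantity by one of different dimensions and the result x = ½a(va)² has LHS [L] vs RHS [L^5 T^-8] — inconsistent.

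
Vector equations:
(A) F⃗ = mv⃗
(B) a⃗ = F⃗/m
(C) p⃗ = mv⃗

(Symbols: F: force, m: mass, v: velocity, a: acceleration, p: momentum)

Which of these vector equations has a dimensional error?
(A) F⃗ = mv⃗

(A) F⃗ = mv⃗: LHS [L M T^-2], RHS [L M T^-1] ✗ — mass times velocity is momentum, not force; should be ma⃗
(B) a⃗ = F⃗/m: LHS [L T^-2], RHS [L T^-2] ✓ — force (vector) divided by mass (scalar)
(C) p⃗ = mv⃗: LHS [L M T^-1], RHS [L M T^-1] ✓ — mass (scalar) times velocity (vector)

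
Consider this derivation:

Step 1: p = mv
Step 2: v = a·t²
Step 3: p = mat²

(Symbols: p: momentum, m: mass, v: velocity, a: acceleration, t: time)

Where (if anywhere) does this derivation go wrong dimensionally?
Step 2

Step 1: p = mv → LHS [L M T^-1], RHS [L M T^-1] ✓
Step 2: v = a·t² → LHS [L T^-1], RHS [L] ✗

The first dimensional inconsistency appears in step 2: v = a·t²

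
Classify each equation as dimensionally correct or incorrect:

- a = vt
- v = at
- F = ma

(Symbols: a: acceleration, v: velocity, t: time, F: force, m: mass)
Dimensionally correct: v = at, F = ma
Dimensionally incorrect: a = vt
Ordered (correct first, then incorrect): v = at, F = ma, a = vt

- a = vt: LHS [L T^-2], RHS [L] → incorrect ✗
- v = at: LHS [L T^-1], RHS [L T^-1] → correct ✓
- F = ma: LHS [L M T^-2], RHS [L M T^-2] → correct ✓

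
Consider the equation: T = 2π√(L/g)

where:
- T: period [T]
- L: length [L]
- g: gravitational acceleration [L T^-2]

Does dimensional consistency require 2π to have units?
No

T has dimensions [T] and √(L/g) already has dimensions [T], so the equation balances without 2π contributing any dimensions. 2π is a pure (dimensionless) number; changing or removing it would not affect dimensional consistency.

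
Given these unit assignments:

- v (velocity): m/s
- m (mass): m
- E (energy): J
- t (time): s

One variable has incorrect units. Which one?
m

The variable m (mass) should have units kg, not m.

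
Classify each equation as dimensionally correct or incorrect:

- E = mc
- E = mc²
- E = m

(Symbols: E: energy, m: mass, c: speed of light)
Dimensionally correct: E = mc²
Dimensionally incorrect: E = mc, E = m
Ordered (correct first, then incorrect): E = mc², E = mc, E = m

- E = mc: LHS [L^2 M T^-2], RHS [L M T^-1] → incorrect ✗
- E = mc²: LHS [L^2 M T^-2], RHS [L^2 M T^-2] → correct ✓
- E = m: LHS [L^2 M T^-2], RHS [M] → incorrect ✗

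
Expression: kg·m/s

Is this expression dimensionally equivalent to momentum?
Yes

The expression kg·m/s has dimensions [L M T^-1], which is exactly momentum [L M T^-1].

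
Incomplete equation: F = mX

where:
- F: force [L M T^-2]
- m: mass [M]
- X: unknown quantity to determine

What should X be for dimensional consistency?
X = a (acceleration), dimensions [L T^-2]

F has dimensions [L M T^-2]; the rest of the RHS (m) has dimensions [M].
So X must have dimensions [L T^-2] — X = a (acceleration).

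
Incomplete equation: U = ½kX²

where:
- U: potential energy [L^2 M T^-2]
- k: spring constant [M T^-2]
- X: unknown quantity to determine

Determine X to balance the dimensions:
X = x (displacement), dimensions [L]

U has dimensions [L^2 M T^-2]; the rest of the RHS (½k) has dimensions [M T^-2].
So X² must have dimensions [L^2], i.e. X has dimensions [L] — X = x (displacement).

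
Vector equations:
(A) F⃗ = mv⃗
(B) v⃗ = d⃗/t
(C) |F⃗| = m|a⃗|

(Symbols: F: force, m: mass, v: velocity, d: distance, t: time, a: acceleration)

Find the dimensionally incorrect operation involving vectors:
(A) F⃗ = mv⃗

(A) F⃗ = mv⃗: LHS [L M T^-2], RHS [L M T^-1] ✗ — mass times velocity is momentum, not force; should be ma⃗
(B) v⃗ = d⃗/t: LHS [L T^-1], RHS [L T^-1] ✓ — displacement (vector) divided by time (scalar)
(C) |F⃗| = m|a⃗|: LHS [L M T^-2], RHS [L M T^-2] ✓ — magnitudes of vectors are scalars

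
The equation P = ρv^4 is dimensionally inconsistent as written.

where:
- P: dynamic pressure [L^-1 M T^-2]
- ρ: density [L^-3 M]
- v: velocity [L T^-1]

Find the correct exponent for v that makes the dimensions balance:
The exponent of v should be 2: P = ρv^2

The LHS P has dimensions [L^-1 M T^-2]; v has dimensions [L T^-1].
As written, the RHS ρv^4 (exponent 4 on v) has dimensions [L M T^-4], which does not match.
With exponent 2, the RHS ρv^2 has dimensions [L^-1 M T^-2], matching the LHS.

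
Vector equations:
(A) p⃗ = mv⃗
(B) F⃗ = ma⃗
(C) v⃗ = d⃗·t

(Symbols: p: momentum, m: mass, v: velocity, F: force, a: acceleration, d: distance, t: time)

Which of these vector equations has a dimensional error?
(C) v⃗ = d⃗·t

(A) p⃗ = mv⃗: LHS [L M T^-1], RHS [L M T^-1] ✓ — mass (scalar) times velocity (vector)
(B) F⃗ = ma⃗: LHS [L M T^-2], RHS [L M T^-2] ✓ — Force and acceleration are vectors, mass is a scalar
(C) v⃗ = d⃗·t: LHS [L T^-1], RHS [L T] ✗ — velocity is displacement per time; should be d⃗/t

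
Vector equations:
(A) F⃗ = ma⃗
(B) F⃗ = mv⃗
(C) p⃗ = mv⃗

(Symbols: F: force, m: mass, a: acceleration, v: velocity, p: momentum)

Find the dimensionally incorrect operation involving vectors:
(B) F⃗ = mv⃗

(A) F⃗ = ma⃗: LHS [L M T^-2], RHS [L M T^-2] ✓ — Force and acceleration are vectors, mass is a scalar
(B) F⃗ = mv⃗: LHS [L M T^-2], RHS [L M T^-1] ✗ — mass times velocity is momentum, not force; should be ma⃗
(C) p⃗ = mv⃗: LHS [L M T^-1], RHS [L M T^-1] ✓ — mass (scalar) times velocity (vector)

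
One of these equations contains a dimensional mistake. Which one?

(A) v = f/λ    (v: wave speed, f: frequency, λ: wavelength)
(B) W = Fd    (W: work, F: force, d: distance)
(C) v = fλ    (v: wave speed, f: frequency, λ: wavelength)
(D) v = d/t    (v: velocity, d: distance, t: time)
(A) v = f/λ

The equation (A) v = f/λ is dimensionally incorrect.

LHS (v): [L T^-1]
RHS (f/λ): [L^-1 T^-1] ✗

The dimensions do not match. The other three equations balance.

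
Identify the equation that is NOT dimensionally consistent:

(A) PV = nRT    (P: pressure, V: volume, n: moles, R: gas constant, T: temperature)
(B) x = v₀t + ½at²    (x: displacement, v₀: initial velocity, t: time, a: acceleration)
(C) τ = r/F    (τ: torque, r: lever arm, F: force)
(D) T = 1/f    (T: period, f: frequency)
(C) τ = r/F

The equation (C) τ = r/F is dimensionally incorrect.

LHS (τ): [L^2 M T^-2]
RHS (r/F): [M^-1 T^2] ✗

The dimensions do not match. The other three equations balance.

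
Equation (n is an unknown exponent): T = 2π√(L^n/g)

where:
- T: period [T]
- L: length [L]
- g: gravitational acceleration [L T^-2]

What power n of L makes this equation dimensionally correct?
n = 1

T has dimensions [T]; L has dimensions [L].
With n = 1: 2π√(L^1/g) has dimensions [T], matching the LHS ✓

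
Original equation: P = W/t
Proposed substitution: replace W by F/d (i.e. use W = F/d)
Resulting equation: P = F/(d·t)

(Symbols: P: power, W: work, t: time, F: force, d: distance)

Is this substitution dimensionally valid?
No

[W] = [L^2 M T^-2] and [F/d] = [M T^-2]. These differ, so the substitution replaces a quantity by one of different dimensions and the result P = F/(d·t) has LHS [L^2 M T^-3] vs RHS [M T^-3] — inconsistent.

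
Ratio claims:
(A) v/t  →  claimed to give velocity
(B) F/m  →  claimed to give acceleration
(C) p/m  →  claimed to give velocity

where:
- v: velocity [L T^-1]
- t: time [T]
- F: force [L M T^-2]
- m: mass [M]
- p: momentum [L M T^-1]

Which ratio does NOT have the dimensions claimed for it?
(A) v/t does not give velocity

(A) v/t: [L T^-2] ≠ velocity [L T^-1] ✗
(B) F/m: [L T^-2] = acceleration [L T^-2] ✓
(C) p/m: [L T^-1] = velocity [L T^-1] ✓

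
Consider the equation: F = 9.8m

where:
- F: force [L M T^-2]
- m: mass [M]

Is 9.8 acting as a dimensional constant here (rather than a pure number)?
Yes

F has dimensions [L M T^-2], while m alone has dimensions [M]. For the equation to balance, the factor 9.8 must carry dimensions [L T^-2] — it is a dimensional constant (a numerical value of a physical quantity with its units suppressed), not a pure number.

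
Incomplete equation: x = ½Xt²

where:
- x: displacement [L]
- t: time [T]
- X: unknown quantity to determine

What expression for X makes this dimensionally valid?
X = a (acceleration), dimensions [L T^-2]

x has dimensions [L]; the rest of the RHS (½ t²) has dimensions [T^2].
So X must have dimensions [L T^-2] — X = a (acceleration).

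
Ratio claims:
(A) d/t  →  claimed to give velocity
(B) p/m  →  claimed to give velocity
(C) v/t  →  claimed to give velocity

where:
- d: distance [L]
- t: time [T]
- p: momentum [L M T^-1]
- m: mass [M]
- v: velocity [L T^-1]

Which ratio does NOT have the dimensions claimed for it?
(C) v/t does not give velocity

(A) d/t: [L T^-1] = velocity [L T^-1] ✓
(B) p/m: [L T^-1] = velocity [L T^-1] ✓
(C) v/t: [L T^-2] ≠ velocity [L T^-1] ✗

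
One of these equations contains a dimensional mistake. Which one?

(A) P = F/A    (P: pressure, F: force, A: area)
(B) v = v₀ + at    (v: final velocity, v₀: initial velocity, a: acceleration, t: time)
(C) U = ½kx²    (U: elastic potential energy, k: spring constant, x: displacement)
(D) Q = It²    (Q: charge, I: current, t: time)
(D) Q = It²

The equation (D) Q = It² is dimensionally incorrect.

LHS (Q): [I T]
RHS (It²): [I T^2] ✗

The dimensions do not match. The other three equations balance.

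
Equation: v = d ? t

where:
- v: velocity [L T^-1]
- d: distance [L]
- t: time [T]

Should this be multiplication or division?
division (÷): v = d ÷ t

v [L T^-1]; d [L]; t [T].
d × t → [L T] ✗
d ÷ t → [L T^-1] ✓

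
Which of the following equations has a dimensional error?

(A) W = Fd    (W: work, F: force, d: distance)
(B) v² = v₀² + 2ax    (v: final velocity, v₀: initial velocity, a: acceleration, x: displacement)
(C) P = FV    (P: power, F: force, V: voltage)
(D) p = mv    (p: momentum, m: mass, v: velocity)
(C) P = FV

The equation (C) P = FV is dimensionally incorrect.

LHS (P): [L^2 M T^-3]
RHS (FV): [I^-1 L^3 M^2 T^-5] ✗

The dimensions do not match. The other three equations balance.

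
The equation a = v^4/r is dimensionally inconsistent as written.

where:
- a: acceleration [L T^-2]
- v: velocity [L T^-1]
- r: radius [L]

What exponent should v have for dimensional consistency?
The exponent of v should be 2: a = v^2/r

The LHS a has dimensions [L T^-2]; v has dimensions [L T^-1].
As written, the RHS v^4/r (exponent 4 on v) has dimensions [L^3 T^-4], which does not match.
With exponent 2, the RHS v^2/r has dimensions [L T^-2], matching the LHS.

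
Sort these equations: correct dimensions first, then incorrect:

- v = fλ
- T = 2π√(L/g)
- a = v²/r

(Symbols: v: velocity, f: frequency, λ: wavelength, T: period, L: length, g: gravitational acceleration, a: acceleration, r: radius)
Dimensionally correct: v = fλ, T = 2π√(L/g), a = v²/r
Dimensionally incorrect: none
Ordered (correct first, then incorrect): v = fλ, T = 2π√(L/g), a = v²/r

- v = fλ: LHS [L T^-1], RHS [L T^-1] → correct ✓
- T = 2π√(L/g): LHS [T], RHS [T] → correct ✓
- a = v²/r: LHS [L T^-2], RHS [L T^-2] → correct ✓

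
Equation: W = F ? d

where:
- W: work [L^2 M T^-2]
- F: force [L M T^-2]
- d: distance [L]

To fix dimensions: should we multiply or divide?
multiplication (×): W = F × d

W [L^2 M T^-2]; F [L M T^-2]; d [L].
F × d → [L^2 M T^-2] ✓
F ÷ d → [M T^-2] ✗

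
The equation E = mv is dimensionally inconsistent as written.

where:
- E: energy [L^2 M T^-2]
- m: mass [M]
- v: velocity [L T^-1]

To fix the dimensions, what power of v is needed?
The exponent of v should be 2: E = mv^2

The LHS E has dimensions [L^2 M T^-2]; v has dimensions [L T^-1].
As written, the RHS mv (exponent 1 on v) has dimensions [L M T^-1], which does not match.
With exponent 2, the RHS mv^2 has dimensions [L^2 M T^-2], matching the LHS.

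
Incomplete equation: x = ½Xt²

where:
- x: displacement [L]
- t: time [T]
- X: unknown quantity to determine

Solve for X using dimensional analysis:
X = a (acceleration), dimensions [L T^-2]

x has dimensions [L]; the rest of the RHS (½ t²) has dimensions [T^2].
So X must have dimensions [L T^-2] — X = a (acceleration).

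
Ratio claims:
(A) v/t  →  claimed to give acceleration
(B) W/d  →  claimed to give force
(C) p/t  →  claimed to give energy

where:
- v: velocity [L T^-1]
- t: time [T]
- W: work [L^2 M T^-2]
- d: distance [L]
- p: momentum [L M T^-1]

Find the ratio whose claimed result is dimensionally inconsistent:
(C) p/t does not give energy

(A) v/t: [L T^-2] = acceleration [L T^-2] ✓
(B) W/d: [L M T^-2] = force [L M T^-2] ✓
(C) p/t: [L M T^-2] ≠ energy [L^2 M T^-2] ✗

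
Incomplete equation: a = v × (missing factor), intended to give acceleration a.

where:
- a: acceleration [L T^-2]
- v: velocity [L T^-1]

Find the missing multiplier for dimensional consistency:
1/t (inverse time), dimensions [T^-1]

a has dimensions [L T^-2] and v has dimensions [L T^-1].
The missing factor must have dimensions [L T^-2] / [L T^-1] = [T^-1], i.e. inverse time (1/t).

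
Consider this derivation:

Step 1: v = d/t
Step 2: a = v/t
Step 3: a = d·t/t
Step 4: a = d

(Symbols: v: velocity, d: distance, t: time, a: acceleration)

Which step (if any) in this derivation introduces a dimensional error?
Step 3

Step 1: v = d/t → LHS [L T^-1], RHS [L T^-1] ✓
Step 2: a = v/t → LHS [L T^-2], RHS [L T^-2] ✓
Step 3: a = d·t/t → LHS [L T^-2], RHS [L] ✗

The first dimensional inconsistency appears in step 3: a = d·t/t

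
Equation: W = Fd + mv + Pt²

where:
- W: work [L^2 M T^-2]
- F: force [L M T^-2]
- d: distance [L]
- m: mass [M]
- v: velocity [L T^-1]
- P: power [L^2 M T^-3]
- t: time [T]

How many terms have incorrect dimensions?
2

LHS W: [L^2 M T^-2]
- Fd: [L^2 M T^-2] ✓
- mv: [L M T^-1] ✗
- Pt²: [L^2 M T^-1] ✗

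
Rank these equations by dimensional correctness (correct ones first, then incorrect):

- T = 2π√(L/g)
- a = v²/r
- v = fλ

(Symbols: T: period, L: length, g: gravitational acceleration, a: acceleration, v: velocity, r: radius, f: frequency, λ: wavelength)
Dimensionally correct: T = 2π√(L/g), a = v²/r, v = fλ
Dimensionally incorrect: none
Ordered (correct first, then incorrect): T = 2π√(L/g), a = v²/r, v = fλ

- T = 2π√(L/g): LHS [T], RHS [T] → correct ✓
- a = v²/r: LHS [L T^-2], RHS [L T^-2] → correct ✓
- v = fλ: LHS [L T^-1], RHS [L T^-1] → correct ✓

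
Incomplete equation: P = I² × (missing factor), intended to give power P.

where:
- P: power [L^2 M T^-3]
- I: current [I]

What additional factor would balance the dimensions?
R (resistance), dimensions [I^-2 L^2 M T^-3]

P has dimensions [L^2 M T^-3] and I² has dimensions [I^2].
The missing factor must have dimensions [L^2 M T^-3] / [I^2] = [I^-2 L^2 M T^-3], i.e. resistance (R).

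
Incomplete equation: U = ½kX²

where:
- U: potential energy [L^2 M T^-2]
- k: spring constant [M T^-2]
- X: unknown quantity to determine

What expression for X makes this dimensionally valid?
X = x (displacement), dimensions [L]

U has dimensions [L^2 M T^-2]; the rest of the RHS (½k) has dimensions [M T^-2].
So X² must have dimensions [L^2], i.e. X has dimensions [L] — X = x (displacement).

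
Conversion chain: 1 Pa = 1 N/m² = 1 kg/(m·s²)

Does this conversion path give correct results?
The chain is correct (no errors).

Correct: Pascal is Newton per square meter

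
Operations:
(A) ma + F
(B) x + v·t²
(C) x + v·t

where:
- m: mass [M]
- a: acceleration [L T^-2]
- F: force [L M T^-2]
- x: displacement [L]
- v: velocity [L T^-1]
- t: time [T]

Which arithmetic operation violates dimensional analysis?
(B) x + v·t²

(A) ma + F: ma [L M T^-2] and F [L M T^-2] — same dimensions ✓
(B) x + v·t²: x [L] and v·t² [L T] — different dimensions cannot be added/subtracted ✗
(C) x + v·t: x [L] and v·t [L] — same dimensions ✓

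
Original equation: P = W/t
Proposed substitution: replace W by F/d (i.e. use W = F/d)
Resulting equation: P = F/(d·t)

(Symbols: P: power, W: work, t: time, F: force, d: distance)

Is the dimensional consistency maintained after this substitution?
No

[W] = [L^2 M T^-2] and [F/d] = [M T^-2]. These differ, so the substitution replaces a quantity by one of different dimensions and the result P = F/(d·t) has LHS [L^2 M T^-3] vs RHS [M T^-3] — inconsistent.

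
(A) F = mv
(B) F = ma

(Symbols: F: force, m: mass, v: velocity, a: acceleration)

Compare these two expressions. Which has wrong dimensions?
(A)

(A) F = mv: LHS [L M T^-2], RHS [L M T^-1] ✗
(B) F = ma: LHS [L M T^-2], RHS [L M T^-2] ✓

Expression (A) F = mv is dimensionally incorrect.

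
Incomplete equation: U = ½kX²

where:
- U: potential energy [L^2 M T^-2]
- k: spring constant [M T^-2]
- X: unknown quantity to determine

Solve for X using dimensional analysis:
X = x (displacement), dimensions [L]

U has dimensions [L^2 M T^-2]; the rest of the RHS (½k) has dimensions [M T^-2].
So X² must have dimensions [L^2], i.e. X has dimensions [L] — X = x (displacement).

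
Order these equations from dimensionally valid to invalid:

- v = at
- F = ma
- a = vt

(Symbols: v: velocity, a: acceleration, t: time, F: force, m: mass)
Dimensionally correct: v = at, F = ma
Dimensionally incorrect: a = vt
Ordered (correct first, then incorrect): v = at, F = ma, a = vt

- v = at: LHS [L T^-1], RHS [L T^-1] → correct ✓
- F = ma: LHS [L M T^-2], RHS [L M T^-2] → correct ✓
- a = vt: LHS [L T^-2], RHS [L] → incorrect ✗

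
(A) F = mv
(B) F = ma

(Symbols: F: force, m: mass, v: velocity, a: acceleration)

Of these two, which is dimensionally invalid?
(A)

(A) F = mv: LHS [L M T^-2], RHS [L M T^-1] ✗
(B) F = ma: LHS [L M T^-2], RHS [L M T^-2] ✓

Expression (A) F = mv is dimensionally incorrect.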